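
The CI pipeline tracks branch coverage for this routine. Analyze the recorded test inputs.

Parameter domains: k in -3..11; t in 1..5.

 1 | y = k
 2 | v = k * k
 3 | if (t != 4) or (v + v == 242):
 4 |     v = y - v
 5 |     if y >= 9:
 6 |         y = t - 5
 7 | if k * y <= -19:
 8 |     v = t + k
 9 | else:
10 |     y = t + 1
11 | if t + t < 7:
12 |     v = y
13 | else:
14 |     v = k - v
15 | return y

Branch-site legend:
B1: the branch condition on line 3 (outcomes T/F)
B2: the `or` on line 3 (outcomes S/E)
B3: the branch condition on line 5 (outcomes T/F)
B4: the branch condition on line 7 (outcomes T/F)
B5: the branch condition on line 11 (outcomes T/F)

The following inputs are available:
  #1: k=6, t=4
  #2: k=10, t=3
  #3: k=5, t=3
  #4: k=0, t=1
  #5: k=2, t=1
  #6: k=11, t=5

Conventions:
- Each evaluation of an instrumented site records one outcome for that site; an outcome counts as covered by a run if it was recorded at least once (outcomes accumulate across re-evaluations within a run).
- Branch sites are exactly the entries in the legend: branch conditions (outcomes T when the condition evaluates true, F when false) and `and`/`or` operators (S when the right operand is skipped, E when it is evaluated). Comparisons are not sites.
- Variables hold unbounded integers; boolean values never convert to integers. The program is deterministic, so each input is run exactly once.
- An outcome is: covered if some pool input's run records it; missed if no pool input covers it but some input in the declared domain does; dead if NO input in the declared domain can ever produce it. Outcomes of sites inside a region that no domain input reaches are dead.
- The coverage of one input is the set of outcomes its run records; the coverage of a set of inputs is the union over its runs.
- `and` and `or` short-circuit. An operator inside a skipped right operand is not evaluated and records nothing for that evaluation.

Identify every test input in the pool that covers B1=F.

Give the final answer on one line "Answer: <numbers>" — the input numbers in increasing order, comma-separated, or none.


input #1 (k=6, t=4): covers B1=F
input #2 (k=10, t=3): misses B1=F
input #3 (k=5, t=3): misses B1=F
input #4 (k=0, t=1): misses B1=F
input #5 (k=2, t=1): misses B1=F
input #6 (k=11, t=5): misses B1=F
Answer: 1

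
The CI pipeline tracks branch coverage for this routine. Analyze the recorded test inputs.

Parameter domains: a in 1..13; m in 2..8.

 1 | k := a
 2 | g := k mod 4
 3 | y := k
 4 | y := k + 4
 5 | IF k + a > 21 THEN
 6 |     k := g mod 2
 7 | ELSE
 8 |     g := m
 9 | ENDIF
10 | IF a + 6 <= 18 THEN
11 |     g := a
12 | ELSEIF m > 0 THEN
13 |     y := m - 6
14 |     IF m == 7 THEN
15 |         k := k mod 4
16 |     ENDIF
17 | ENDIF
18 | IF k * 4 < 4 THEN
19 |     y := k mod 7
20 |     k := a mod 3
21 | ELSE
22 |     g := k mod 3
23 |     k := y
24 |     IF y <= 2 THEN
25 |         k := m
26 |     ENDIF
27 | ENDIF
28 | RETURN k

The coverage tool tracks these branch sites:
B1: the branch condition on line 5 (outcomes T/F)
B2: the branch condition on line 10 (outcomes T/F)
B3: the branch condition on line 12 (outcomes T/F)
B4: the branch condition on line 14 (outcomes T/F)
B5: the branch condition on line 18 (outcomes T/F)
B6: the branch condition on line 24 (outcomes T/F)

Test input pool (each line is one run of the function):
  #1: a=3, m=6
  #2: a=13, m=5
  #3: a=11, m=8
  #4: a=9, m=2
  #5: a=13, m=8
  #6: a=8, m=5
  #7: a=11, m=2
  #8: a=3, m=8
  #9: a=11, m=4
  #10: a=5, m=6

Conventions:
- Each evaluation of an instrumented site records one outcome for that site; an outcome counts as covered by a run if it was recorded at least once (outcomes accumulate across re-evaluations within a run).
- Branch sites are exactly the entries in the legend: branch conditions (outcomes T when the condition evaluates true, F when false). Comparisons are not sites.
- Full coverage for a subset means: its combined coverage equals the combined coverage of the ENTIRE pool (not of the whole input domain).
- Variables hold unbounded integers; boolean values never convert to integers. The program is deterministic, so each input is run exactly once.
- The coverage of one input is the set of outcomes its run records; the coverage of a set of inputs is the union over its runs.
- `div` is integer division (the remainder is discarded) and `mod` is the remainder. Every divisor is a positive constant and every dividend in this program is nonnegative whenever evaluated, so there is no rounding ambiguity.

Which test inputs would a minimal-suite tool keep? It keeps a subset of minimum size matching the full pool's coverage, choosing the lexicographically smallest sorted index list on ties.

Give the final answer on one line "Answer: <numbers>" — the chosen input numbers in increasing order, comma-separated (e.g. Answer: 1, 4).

#1 (a=3, m=6) -> B1->F, B2->T, B5->F, B6->F; covered: B1=F, B2=T, B5=F, B6=F
#2 (a=13, m=5) -> B1->T, B2->F, B3->T, B4->F, B5->F, B6->T; covered: B1=T, B2=F, B3=T, B4=F, B5=F, B6=T
#3 (a=11, m=8) -> B1->T, B2->T, B5->F, B6->F; covered: B1=T, B2=T, B5=F, B6=F
#4 (a=9, m=2) -> B1->F, B2->T, B5->F, B6->F; covered: B1=F, B2=T, B5=F, B6=F
#5 (a=13, m=8) -> B1->T, B2->F, B3->T, B4->F, B5->F, B6->T; covered: B1=T, B2=F, B3=T, B4=F, B5=F, B6=T
#6 (a=8, m=5) -> B1->F, B2->T, B5->F, B6->F; covered: B1=F, B2=T, B5=F, B6=F
#7 (a=11, m=2) -> B1->T, B2->T, B5->F, B6->F; covered: B1=T, B2=T, B5=F, B6=F
#8 (a=3, m=8) -> B1->F, B2->T, B5->F, B6->F; covered: B1=F, B2=T, B5=F, B6=F
#9 (a=11, m=4) -> B1->T, B2->T, B5->F, B6->F; covered: B1=T, B2=T, B5=F, B6=F
#10 (a=5, m=6) -> B1->F, B2->T, B5->F, B6->F; covered: B1=F, B2=T, B5=F, B6=F
the full pool covers 9 outcomes: B1=T, B1=F, B2=T, B2=F, B3=T, B4=F, B5=F, B6=T, B6=F
no size-1 subset reaches all 9 outcomes (best union: 6/9)
size 2: inputs {1, 2} cover all 9 outcomes, and no lexicographically smaller subset of this size does

Answer: 1, 2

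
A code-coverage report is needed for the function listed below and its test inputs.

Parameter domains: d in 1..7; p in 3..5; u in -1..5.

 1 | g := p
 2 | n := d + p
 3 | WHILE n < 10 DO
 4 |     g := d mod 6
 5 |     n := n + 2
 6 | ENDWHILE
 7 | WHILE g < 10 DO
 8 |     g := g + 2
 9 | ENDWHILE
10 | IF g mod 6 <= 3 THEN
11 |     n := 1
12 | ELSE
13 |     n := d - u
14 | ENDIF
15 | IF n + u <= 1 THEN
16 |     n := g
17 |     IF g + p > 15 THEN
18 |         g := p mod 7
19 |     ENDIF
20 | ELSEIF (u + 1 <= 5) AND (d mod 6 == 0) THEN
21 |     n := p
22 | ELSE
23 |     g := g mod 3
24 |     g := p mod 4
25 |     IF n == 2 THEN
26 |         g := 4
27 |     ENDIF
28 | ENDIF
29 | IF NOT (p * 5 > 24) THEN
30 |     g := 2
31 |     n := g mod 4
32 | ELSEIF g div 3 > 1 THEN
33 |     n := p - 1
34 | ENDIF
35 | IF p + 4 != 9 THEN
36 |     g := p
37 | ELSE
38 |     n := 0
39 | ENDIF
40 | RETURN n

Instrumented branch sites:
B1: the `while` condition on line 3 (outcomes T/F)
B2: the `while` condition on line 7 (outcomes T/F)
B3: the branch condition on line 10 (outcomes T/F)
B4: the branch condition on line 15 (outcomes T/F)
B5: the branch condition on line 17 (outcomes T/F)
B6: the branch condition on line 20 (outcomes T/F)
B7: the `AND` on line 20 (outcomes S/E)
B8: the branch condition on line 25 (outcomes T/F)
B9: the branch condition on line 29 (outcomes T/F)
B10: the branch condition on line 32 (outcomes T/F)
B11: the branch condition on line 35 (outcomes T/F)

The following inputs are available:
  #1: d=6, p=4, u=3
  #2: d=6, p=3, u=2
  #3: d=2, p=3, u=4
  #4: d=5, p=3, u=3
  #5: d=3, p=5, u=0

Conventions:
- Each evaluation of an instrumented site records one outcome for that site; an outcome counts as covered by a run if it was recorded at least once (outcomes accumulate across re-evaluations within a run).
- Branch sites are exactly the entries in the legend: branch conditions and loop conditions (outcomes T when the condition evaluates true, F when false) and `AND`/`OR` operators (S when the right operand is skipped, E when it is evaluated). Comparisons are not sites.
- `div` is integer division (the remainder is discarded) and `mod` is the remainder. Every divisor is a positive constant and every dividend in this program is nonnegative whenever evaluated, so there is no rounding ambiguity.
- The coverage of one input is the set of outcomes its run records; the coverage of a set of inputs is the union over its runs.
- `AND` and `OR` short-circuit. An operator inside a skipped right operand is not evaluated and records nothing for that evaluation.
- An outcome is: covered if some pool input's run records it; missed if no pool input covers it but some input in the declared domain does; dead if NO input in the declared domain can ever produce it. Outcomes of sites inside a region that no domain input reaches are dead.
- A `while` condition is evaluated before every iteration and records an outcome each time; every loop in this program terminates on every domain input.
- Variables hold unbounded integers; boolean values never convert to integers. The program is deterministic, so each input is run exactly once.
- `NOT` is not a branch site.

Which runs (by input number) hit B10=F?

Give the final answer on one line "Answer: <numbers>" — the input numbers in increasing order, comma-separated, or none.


input #1 (d=6, p=4, u=3): does not record B10=F
input #2 (d=6, p=3, u=2): does not record B10=F
input #3 (d=2, p=3, u=4): does not record B10=F
input #4 (d=5, p=3, u=3): does not record B10=F
input #5 (d=3, p=5, u=0): records B10=F
Answer: 5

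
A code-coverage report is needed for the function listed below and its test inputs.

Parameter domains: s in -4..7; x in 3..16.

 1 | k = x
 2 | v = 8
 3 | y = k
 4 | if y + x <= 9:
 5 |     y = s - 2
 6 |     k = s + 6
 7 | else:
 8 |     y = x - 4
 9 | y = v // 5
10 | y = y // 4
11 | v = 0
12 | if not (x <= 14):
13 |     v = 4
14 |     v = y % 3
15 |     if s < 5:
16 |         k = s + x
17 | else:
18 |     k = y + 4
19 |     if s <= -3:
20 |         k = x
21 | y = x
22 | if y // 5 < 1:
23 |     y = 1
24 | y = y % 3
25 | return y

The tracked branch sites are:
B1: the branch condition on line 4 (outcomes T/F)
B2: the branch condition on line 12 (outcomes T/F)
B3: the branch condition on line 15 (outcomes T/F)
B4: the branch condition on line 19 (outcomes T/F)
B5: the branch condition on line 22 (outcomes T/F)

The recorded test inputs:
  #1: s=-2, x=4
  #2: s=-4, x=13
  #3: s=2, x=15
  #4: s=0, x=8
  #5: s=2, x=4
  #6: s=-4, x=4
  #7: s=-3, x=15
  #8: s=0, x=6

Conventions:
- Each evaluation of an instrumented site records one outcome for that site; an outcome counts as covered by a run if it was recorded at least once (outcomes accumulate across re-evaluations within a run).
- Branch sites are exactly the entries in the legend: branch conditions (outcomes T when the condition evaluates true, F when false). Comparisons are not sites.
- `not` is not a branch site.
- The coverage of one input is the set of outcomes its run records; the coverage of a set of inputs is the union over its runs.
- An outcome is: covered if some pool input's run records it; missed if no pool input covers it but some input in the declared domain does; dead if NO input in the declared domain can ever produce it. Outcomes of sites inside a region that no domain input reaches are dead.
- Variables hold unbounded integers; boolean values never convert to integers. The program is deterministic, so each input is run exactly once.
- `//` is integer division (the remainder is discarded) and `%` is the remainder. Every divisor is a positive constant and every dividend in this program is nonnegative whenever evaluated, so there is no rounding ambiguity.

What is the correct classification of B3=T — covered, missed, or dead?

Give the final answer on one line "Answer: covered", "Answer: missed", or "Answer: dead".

B3=T is recorded by pool input(s) 3, 7 -> covered

Answer: covered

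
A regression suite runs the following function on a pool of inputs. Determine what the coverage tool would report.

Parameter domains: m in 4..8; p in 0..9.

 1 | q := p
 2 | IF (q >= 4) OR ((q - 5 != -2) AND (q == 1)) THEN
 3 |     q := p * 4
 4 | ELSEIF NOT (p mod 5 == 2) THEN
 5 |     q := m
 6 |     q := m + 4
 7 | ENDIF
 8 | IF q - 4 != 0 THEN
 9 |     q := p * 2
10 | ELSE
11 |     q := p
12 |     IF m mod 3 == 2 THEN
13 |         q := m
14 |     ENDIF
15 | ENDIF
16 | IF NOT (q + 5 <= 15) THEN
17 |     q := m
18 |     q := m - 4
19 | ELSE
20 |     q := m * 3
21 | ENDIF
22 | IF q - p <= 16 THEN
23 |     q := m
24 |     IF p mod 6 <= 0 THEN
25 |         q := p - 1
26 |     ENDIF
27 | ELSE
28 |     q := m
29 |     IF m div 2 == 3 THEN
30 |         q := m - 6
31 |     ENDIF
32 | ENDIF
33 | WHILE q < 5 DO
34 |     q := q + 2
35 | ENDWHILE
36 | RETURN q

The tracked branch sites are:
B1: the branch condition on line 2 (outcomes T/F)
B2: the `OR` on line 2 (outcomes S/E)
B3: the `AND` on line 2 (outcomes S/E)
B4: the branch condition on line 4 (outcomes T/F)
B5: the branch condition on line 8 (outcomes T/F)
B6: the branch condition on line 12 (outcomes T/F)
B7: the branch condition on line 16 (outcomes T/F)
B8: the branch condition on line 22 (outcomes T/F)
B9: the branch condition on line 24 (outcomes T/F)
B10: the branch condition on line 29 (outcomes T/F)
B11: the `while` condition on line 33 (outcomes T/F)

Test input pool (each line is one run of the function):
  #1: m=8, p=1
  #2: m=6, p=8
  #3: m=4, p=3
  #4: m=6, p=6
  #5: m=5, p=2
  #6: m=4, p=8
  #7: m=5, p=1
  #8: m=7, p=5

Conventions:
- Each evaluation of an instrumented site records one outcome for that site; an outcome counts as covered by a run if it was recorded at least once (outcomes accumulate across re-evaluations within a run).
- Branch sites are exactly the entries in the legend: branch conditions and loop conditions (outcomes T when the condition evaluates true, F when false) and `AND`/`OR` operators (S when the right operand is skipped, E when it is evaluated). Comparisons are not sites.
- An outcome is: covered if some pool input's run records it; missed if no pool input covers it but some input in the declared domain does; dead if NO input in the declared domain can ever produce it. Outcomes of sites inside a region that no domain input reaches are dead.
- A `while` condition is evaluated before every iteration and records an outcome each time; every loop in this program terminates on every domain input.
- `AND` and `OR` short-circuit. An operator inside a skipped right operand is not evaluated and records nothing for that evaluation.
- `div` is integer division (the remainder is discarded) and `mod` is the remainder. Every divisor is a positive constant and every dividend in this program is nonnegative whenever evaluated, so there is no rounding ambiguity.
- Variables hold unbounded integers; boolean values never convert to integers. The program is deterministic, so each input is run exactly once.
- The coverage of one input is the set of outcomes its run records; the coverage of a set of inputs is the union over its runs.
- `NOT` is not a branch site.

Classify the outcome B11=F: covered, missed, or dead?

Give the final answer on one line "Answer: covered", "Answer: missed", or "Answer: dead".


B11=F is recorded by pool input(s) 1, 2, 3, 4, 5, 6, 7, 8 -> covered
Answer: covered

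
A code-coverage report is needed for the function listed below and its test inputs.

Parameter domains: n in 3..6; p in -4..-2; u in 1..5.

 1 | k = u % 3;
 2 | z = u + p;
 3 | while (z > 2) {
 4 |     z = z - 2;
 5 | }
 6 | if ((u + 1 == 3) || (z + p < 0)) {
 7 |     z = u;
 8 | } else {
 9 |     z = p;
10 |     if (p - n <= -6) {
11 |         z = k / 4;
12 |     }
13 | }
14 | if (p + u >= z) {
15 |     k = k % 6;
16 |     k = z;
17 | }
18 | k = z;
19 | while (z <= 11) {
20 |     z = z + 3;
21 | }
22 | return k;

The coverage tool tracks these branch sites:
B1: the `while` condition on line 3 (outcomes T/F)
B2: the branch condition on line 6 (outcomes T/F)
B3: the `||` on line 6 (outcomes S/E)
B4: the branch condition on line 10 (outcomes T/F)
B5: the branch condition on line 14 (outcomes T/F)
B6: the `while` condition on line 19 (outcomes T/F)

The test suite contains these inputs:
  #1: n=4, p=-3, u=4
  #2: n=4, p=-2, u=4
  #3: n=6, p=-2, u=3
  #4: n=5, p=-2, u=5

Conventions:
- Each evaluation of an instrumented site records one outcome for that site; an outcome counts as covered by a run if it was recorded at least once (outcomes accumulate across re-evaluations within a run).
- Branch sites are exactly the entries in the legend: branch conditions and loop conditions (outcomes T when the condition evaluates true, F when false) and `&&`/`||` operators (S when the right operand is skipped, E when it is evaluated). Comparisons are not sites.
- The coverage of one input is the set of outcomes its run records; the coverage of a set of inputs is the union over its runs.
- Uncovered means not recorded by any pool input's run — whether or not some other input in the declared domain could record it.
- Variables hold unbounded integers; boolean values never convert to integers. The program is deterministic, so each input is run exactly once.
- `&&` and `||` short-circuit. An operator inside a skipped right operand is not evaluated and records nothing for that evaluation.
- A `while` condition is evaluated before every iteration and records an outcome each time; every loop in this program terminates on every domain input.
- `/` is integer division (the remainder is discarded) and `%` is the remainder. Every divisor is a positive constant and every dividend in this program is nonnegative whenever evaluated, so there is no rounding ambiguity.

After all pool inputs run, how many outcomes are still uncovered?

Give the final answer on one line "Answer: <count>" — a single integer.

test 1 (n=4, p=-3, u=4) hits B1=F, B2=T, B3=E, B5=F, B6=T, B6=F
test 2 (n=4, p=-2, u=4) hits B1=F, B2=F, B3=E, B4=T, B5=T, B6=T, B6=F
test 3 (n=6, p=-2, u=3) hits B1=F, B2=T, B3=E, B5=F, B6=T, B6=F
test 4 (n=5, p=-2, u=5) hits B1=T, B1=F, B2=T, B3=E, B5=F, B6=T, B6=F
union over the pool: B1=T, B1=F, B2=T, B2=F, B3=E, B4=T, B5=T, B5=F, B6=T, B6=F
uncovered (2 of 12): B3=S, B4=F

Answer: 2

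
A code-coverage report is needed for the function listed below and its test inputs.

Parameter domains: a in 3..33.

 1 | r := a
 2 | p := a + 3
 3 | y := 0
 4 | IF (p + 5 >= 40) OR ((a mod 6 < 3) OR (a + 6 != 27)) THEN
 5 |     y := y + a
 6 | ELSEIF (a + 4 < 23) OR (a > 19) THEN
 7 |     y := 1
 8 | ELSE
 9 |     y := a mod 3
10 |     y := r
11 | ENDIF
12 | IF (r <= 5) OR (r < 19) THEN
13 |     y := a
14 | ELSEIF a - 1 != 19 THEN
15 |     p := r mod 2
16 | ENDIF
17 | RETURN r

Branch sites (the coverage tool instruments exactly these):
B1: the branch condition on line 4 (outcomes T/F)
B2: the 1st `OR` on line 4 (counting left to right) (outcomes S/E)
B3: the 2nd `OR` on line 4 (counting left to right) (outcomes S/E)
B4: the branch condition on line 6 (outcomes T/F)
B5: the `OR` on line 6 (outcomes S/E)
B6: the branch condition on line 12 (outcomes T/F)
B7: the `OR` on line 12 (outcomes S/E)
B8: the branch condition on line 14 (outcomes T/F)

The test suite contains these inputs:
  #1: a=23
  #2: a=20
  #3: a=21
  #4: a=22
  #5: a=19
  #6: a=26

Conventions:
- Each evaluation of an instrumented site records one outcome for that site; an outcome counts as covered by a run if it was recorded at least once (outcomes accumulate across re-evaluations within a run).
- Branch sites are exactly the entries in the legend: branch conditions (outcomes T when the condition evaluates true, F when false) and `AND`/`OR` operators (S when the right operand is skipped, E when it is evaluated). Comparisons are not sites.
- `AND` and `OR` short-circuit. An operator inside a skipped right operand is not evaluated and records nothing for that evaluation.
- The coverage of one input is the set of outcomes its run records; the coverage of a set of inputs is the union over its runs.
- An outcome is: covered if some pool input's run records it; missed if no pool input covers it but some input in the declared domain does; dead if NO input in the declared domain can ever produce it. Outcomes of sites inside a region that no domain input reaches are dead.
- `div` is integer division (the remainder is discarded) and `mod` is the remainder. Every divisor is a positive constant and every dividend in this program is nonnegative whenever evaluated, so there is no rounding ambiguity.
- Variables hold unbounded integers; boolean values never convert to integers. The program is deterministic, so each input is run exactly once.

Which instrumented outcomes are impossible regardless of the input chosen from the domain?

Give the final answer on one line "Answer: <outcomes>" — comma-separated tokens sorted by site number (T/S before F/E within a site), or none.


exhaustive pass over the 31-input domain:
  B4=F: no domain input ever produces it -> dead
  B5=S: no domain input ever produces it -> dead
  reachable outcomes have witnesses, e.g. B1=T (e.g. a=3), B1=F (e.g. a=21), B2=S (e.g. a=32), B2=E (e.g. a=3)
Answer: B4=F, B5=S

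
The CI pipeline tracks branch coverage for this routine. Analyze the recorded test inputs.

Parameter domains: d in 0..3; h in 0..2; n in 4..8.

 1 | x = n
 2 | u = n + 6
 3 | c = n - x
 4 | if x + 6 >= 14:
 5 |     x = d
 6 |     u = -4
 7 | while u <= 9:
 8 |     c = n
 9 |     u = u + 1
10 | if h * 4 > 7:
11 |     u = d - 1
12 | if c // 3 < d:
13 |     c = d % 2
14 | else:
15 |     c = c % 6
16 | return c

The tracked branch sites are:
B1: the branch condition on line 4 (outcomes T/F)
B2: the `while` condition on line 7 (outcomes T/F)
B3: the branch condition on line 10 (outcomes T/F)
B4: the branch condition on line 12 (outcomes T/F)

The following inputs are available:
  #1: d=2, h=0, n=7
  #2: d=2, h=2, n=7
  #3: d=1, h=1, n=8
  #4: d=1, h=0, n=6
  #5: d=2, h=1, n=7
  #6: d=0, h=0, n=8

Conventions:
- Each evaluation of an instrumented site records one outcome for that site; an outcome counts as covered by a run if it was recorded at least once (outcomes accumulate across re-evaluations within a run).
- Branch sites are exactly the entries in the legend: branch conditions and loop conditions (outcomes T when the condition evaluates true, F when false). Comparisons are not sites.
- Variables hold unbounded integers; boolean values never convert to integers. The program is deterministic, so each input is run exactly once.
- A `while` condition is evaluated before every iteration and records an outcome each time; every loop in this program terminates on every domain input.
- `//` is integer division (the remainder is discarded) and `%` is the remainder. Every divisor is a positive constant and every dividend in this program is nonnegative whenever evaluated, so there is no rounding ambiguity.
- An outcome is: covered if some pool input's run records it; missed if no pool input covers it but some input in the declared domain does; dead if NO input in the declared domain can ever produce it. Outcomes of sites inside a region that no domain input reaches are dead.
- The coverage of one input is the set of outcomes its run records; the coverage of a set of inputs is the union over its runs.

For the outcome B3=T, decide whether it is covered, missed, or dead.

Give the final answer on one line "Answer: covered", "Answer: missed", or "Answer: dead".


B3=T is recorded by pool input(s) 2 -> covered
Answer: covered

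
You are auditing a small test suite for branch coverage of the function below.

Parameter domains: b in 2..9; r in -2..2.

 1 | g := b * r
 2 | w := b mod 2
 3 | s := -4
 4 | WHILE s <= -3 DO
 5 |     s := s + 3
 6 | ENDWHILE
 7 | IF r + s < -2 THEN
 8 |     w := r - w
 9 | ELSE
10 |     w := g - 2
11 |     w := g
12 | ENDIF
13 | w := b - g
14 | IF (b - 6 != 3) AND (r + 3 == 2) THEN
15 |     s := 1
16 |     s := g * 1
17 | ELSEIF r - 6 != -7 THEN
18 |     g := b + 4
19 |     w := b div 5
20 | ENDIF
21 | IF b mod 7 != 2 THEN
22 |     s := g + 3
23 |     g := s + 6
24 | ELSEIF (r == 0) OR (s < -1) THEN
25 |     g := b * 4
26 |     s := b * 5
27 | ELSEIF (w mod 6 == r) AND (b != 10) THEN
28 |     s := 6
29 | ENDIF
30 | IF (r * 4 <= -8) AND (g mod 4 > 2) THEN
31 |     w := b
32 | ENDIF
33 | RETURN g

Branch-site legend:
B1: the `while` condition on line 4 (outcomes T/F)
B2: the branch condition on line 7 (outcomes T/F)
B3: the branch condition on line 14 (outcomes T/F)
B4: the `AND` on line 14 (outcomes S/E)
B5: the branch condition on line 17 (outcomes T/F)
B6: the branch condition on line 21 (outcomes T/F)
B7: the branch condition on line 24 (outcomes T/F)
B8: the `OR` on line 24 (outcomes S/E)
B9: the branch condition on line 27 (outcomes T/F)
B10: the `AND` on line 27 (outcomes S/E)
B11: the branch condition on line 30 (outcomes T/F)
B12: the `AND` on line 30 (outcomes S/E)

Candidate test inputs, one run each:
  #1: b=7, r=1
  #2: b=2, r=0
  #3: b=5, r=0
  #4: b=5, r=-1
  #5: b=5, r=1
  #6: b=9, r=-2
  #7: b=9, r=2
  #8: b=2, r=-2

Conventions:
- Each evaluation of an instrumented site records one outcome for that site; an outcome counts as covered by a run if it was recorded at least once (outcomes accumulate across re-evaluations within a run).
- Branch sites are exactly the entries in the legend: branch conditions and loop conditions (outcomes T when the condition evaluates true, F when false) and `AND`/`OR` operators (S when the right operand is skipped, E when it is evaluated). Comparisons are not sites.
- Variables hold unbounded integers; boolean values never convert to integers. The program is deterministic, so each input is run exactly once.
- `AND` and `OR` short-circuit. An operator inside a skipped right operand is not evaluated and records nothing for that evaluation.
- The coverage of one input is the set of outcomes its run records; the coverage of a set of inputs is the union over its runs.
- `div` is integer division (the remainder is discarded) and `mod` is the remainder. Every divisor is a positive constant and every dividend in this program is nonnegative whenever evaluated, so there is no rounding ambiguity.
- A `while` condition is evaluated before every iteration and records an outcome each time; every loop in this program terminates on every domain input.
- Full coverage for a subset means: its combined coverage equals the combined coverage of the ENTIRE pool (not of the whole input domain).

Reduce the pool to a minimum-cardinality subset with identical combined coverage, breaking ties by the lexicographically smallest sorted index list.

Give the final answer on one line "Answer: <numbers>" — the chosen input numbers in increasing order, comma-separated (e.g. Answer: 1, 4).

input #1, b=7, r=1: events B1->T, B1->F, B2->F, B4->E, B3->F, B5->T, B6->T, B12->S, B11->F; outcomes B1=T, B1=F, B2=F, B3=F, B4=E, B5=T, B6=T, B11=F, B12=S
input #2, b=2, r=0: events B1->T, B1->F, B2->F, B4->E, B3->F, B5->T, B6->F, B8->S, B7->T, B12->S, B11->F; outcomes B1=T, B1=F, B2=F, B3=F, B4=E, B5=T, B6=F, B7=T, B8=S, B11=F, B12=S
input #3, b=5, r=0: events B1->T, B1->F, B2->F, B4->E, B3->F, B5->T, B6->T, B12->S, B11->F; outcomes B1=T, B1=F, B2=F, B3=F, B4=E, B5=T, B6=T, B11=F, B12=S
input #4, b=5, r=-1: events B1->T, B1->F, B2->F, B4->E, B3->T, B6->T, B12->S, B11->F; outcomes B1=T, B1=F, B2=F, B3=T, B4=E, B6=T, B11=F, B12=S
input #5, b=5, r=1: events B1->T, B1->F, B2->F, B4->E, B3->F, B5->T, B6->T, B12->S, B11->F; outcomes B1=T, B1=F, B2=F, B3=F, B4=E, B5=T, B6=T, B11=F, B12=S
input #6, b=9, r=-2: events B1->T, B1->F, B2->T, B4->S, B3->F, B5->T, B6->F, B8->E, B7->F, B10->S, B9->F, B12->E, B11->F; outcomes B1=T, B1=F, B2=T, B3=F, B4=S, B5=T, B6=F, B7=F, B8=E, B9=F, B10=S, B11=F, B12=E
input #7, b=9, r=2: events B1->T, B1->F, B2->F, B4->S, B3->F, B5->T, B6->F, B8->E, B7->F, B10->S, B9->F, B12->S, B11->F; outcomes B1=T, B1=F, B2=F, B3=F, B4=S, B5=T, B6=F, B7=F, B8=E, B9=F, B10=S, B11=F, B12=S
input #8, b=2, r=-2: events B1->T, B1->F, B2->T, B4->E, B3->F, B5->T, B6->F, B8->E, B7->F, B10->S, B9->F, B12->E, B11->F; outcomes B1=T, B1=F, B2=T, B3=F, B4=E, B5=T, B6=F, B7=F, B8=E, B9=F, B10=S, B11=F, B12=E
together the pool reaches 20 outcomes: B1=T, B1=F, B2=T, B2=F, B3=T, B3=F, B4=S, B4=E, B5=T, B6=T, B6=F, B7=T, B7=F, B8=S, B8=E, B9=F, B10=S, B11=F, B12=S, B12=E
every size-1 subset falls short of the 20 outcomes (best: 13/20)
every size-2 subset falls short of the 20 outcomes (best: 18/20)
size 3: inputs {2, 4, 6} cover all 20 outcomes, and no lexicographically smaller subset of this size does

Answer: 2, 4, 6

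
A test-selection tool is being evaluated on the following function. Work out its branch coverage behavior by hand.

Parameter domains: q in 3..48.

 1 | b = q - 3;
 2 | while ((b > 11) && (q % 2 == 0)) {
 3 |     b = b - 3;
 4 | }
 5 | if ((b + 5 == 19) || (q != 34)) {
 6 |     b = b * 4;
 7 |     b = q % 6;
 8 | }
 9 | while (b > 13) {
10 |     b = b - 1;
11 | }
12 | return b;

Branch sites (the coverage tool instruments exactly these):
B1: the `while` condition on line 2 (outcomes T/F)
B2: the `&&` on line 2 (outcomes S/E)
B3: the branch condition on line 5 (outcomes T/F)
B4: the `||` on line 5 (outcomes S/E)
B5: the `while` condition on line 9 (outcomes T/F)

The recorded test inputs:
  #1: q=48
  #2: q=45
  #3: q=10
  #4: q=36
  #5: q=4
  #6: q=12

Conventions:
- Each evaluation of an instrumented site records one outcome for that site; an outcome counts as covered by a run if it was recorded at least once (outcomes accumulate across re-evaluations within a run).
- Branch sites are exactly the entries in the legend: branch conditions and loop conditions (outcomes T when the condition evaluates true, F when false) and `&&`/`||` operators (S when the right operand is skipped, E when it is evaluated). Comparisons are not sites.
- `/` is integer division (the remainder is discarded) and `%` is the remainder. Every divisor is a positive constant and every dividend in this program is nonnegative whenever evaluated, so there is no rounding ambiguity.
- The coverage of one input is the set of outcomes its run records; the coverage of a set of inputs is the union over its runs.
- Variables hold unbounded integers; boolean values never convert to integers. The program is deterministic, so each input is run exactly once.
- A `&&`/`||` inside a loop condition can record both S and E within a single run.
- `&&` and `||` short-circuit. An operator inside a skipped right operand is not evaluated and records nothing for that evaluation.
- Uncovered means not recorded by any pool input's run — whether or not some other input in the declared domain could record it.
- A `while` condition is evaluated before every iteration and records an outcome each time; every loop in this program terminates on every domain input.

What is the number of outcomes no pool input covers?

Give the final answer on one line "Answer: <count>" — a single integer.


input #1 (q=48): events B2->E, B1->T, B2->E, B1->T, B2->E, B1->T, B2->E, B1->T, B2->E, B1->T, B2->E, B1->T, B2->E, B1->T, ...; covers B1=T, B1=F, B2=S, B2=E, B3=T, B4=E, B5=F
input #2 (q=45): events B2->E, B1->F, B4->E, B3->T, B5->F; covers B1=F, B2=E, B3=T, B4=E, B5=F
input #3 (q=10): events B2->S, B1->F, B4->E, B3->T, B5->F; covers B1=F, B2=S, B3=T, B4=E, B5=F
input #4 (q=36): events B2->E, B1->T, B2->E, B1->T, B2->E, B1->T, B2->E, B1->T, B2->E, B1->T, B2->E, B1->T, B2->E, B1->T, ...; covers B1=T, B1=F, B2=S, B2=E, B3=T, B4=E, B5=F
input #5 (q=4): events B2->S, B1->F, B4->E, B3->T, B5->F; covers B1=F, B2=S, B3=T, B4=E, B5=F
input #6 (q=12): events B2->S, B1->F, B4->E, B3->T, B5->F; covers B1=F, B2=S, B3=T, B4=E, B5=F
union over the pool: B1=T, B1=F, B2=S, B2=E, B3=T, B4=E, B5=F
uncovered (3 of 10): B3=F, B4=S, B5=T
Answer: 3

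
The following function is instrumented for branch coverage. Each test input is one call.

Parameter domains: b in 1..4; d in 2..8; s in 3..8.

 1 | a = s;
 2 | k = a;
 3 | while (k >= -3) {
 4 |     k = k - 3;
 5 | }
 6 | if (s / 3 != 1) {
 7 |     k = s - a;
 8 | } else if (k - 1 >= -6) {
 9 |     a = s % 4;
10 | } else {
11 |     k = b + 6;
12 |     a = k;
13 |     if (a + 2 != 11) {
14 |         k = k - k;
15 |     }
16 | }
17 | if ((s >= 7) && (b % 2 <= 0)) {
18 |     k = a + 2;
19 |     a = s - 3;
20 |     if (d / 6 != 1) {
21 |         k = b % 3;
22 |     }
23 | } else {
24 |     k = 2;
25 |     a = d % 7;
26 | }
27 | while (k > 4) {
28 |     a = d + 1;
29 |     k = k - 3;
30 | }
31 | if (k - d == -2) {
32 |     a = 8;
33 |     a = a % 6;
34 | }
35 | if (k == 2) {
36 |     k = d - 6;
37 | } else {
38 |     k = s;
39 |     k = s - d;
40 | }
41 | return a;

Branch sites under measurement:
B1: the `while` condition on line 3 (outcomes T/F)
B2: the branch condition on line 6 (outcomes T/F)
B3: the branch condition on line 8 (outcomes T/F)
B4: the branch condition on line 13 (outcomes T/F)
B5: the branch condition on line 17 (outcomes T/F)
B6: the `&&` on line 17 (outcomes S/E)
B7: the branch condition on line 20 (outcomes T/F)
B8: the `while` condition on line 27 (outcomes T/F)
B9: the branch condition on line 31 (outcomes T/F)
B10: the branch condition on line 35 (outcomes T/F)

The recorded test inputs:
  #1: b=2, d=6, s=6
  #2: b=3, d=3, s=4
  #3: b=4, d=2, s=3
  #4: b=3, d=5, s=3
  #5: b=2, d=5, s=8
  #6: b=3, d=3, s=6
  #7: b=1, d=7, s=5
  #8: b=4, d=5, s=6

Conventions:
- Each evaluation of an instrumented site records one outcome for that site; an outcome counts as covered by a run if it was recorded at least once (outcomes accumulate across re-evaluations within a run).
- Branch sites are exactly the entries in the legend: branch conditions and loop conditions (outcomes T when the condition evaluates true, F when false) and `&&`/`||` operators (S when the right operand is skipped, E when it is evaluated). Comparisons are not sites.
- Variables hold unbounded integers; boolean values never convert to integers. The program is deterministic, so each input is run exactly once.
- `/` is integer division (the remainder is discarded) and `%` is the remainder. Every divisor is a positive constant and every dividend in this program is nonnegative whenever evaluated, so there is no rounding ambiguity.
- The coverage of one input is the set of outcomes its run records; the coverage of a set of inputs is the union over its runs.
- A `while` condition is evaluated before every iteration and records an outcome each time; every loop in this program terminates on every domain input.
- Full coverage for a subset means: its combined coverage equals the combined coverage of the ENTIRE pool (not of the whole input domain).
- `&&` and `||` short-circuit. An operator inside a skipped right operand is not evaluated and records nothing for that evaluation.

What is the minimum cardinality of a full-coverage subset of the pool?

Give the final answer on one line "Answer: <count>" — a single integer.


test 1 (b=2, d=6, s=6) fires B1->T, B1->T, B1->T, B1->T, B1->F, B2->T, B6->S, B5->F, B8->F, B9->F, B10->T; hits B1=T, B1=F, B2=T, B5=F, B6=S, B8=F, B9=F, B10=T
test 2 (b=3, d=3, s=4) fires B1->T, B1->T, B1->T, B1->F, B2->F, B3->T, B6->S, B5->F, B8->F, B9->F, B10->T; hits B1=T, B1=F, B2=F, B3=T, B5=F, B6=S, B8=F, B9=F, B10=T
test 3 (b=4, d=2, s=3) fires B1->T, B1->T, B1->T, B1->F, B2->F, B3->F, B4->T, B6->S, B5->F, B8->F, B9->F, B10->T; hits B1=T, B1=F, B2=F, B3=F, B4=T, B5=F, B6=S, B8=F, B9=F, B10=T
test 4 (b=3, d=5, s=3) fires B1->T, B1->T, B1->T, B1->F, B2->F, B3->F, B4->F, B6->S, B5->F, B8->F, B9->F, B10->T; hits B1=T, B1=F, B2=F, B3=F, B4=F, B5=F, B6=S, B8=F, B9=F, B10=T
test 5 (b=2, d=5, s=8) fires B1->T, B1->T, B1->T, B1->T, B1->F, B2->T, B6->E, B5->T, B7->T, B8->F, B9->F, B10->T; hits B1=T, B1=F, B2=T, B5=T, B6=E, B7=T, B8=F, B9=F, B10=T
test 6 (b=3, d=3, s=6) fires B1->T, B1->T, B1->T, B1->T, B1->F, B2->T, B6->S, B5->F, B8->F, B9->F, B10->T; hits B1=T, B1=F, B2=T, B5=F, B6=S, B8=F, B9=F, B10=T
test 7 (b=1, d=7, s=5) fires B1->T, B1->T, B1->T, B1->F, B2->F, B3->T, B6->S, B5->F, B8->F, B9->F, B10->T; hits B1=T, B1=F, B2=F, B3=T, B5=F, B6=S, B8=F, B9=F, B10=T
test 8 (b=4, d=5, s=6) fires B1->T, B1->T, B1->T, B1->T, B1->F, B2->T, B6->S, B5->F, B8->F, B9->F, B10->T; hits B1=T, B1=F, B2=T, B5=F, B6=S, B8=F, B9=F, B10=T
the full pool covers 16 outcomes: B1=T, B1=F, B2=T, B2=F, B3=T, B3=F, B4=T, B4=F, B5=T, B5=F, B6=S, B6=E, B7=T, B8=F, B9=F, B10=T
size 1 is not enough: best union over all size-1 subsets is 10/16
size 2 is not enough: best union over all size-2 subsets is 14/16
size 3 is not enough: best union over all size-3 subsets is 15/16
at size 4, {2, 3, 4, 5} reaches all 16 outcomes; every lexicographically earlier size-4 subset fails
Answer: 4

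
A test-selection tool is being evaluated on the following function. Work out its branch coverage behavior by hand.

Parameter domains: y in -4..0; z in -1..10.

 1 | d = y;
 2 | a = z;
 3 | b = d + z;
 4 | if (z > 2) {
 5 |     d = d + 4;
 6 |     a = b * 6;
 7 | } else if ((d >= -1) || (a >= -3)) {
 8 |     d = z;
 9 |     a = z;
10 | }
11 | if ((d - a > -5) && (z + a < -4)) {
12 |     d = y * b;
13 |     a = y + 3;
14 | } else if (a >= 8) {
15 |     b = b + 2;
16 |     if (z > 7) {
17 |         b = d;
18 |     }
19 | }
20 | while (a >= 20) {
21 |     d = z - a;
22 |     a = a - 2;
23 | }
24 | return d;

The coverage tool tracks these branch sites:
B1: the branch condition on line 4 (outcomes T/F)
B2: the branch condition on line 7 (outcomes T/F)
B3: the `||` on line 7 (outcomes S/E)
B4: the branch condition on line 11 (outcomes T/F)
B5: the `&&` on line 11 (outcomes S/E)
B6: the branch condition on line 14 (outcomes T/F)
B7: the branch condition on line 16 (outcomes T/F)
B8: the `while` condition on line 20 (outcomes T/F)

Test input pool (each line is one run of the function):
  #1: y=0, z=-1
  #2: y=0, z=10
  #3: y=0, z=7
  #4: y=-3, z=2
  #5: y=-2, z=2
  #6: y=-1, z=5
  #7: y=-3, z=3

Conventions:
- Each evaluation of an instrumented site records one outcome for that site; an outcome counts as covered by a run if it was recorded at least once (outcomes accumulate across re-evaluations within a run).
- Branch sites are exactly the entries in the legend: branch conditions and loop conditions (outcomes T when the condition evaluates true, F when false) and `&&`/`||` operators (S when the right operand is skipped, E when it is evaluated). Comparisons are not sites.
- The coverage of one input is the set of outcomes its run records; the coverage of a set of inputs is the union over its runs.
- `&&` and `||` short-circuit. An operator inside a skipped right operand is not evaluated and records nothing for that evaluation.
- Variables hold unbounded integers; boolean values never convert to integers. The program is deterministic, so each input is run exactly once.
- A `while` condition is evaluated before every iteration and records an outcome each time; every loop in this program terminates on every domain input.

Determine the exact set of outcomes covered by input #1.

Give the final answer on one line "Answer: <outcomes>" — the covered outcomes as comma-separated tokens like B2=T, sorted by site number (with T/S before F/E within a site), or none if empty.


Event log for input #1 (y=0, z=-1):
  B1->F, B3->S, B2->T, B5->E, B4->F, B6->F, B8->F
deduplicating events, the covered set is: B1=F, B2=T, B3=S, B4=F, B5=E, B6=F, B8=F
Answer: B1=F, B2=T, B3=S, B4=F, B5=E, B6=F, B8=F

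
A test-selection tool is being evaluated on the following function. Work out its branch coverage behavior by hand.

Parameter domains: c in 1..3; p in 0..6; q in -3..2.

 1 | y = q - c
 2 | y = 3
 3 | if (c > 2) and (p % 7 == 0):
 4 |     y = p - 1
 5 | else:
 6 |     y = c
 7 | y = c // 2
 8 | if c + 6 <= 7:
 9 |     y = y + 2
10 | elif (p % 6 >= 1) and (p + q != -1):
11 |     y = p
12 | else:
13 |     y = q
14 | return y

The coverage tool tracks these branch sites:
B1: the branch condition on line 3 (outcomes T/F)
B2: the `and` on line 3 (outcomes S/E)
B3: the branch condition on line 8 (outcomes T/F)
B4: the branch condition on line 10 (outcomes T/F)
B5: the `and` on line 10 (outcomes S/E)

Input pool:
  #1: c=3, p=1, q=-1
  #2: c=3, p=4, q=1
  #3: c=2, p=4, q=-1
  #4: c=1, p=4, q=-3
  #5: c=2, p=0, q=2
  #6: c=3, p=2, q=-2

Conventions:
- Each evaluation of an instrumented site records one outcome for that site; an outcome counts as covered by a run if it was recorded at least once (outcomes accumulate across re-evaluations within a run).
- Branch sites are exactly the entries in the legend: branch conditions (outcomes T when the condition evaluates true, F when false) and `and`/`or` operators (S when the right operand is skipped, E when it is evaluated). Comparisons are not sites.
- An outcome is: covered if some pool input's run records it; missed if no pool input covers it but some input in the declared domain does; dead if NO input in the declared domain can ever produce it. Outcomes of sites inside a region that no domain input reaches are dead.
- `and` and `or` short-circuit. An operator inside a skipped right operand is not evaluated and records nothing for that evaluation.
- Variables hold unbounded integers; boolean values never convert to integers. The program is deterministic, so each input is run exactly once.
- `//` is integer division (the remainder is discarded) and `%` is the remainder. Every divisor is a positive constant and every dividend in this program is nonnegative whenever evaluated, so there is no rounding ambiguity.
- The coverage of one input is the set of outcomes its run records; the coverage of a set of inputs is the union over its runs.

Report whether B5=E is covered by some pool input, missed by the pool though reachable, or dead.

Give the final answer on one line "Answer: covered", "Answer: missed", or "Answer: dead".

B5=E is recorded by pool input(s) 1, 2, 3, 6 -> covered

Answer: covered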